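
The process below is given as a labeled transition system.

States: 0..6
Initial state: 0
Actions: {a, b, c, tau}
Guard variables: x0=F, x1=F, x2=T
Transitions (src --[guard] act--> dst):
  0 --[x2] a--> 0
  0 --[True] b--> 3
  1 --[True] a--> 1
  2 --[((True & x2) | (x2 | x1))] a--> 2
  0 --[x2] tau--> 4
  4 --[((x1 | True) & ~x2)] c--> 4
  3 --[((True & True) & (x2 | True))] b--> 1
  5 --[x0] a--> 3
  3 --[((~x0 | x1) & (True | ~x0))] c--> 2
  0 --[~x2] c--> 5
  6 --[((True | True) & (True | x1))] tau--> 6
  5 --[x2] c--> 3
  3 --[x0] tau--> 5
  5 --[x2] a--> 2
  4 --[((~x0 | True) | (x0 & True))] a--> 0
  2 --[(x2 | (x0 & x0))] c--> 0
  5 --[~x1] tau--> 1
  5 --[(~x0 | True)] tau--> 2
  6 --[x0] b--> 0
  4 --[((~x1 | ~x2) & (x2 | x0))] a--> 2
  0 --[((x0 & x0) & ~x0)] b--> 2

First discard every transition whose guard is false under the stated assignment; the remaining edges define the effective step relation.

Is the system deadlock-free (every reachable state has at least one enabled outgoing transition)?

Answer: DEADLOCK-FREE

Trace:
Reachable = {0,1,2,3,4}
  0: a→0  b→3  tau→4  [3 out]
  1: a→1  [1 out]
  2: a→2  c→0  [2 out]
  3: b→1  c→2  [2 out]
  4: a→0  a→2  [2 out]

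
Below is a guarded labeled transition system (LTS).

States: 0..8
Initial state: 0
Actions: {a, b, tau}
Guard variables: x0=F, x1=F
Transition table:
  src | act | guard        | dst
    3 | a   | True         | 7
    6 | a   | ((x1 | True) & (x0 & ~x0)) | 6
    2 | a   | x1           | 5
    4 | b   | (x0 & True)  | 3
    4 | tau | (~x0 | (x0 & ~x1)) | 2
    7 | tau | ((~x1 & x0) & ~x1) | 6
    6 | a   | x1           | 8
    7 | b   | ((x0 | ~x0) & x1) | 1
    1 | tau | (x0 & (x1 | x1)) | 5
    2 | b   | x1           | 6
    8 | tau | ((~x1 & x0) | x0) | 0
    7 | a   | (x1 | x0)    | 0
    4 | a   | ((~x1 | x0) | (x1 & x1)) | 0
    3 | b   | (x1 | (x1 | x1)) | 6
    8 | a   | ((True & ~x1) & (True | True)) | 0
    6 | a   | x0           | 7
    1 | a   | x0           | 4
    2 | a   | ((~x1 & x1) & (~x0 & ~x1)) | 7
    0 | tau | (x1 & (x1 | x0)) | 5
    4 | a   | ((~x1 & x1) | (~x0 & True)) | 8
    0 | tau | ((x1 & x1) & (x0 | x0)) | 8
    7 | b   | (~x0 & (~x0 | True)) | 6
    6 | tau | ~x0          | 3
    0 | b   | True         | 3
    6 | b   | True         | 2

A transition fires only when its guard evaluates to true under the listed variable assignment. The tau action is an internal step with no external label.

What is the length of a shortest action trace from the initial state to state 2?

Breadth-first toward 2:
  L0 = {0}
  L1 = {3}
  L2 = {7}
  L3 = {6}
  L4 = {2}
first hit 2 at d=4 via b·a·b·b

Answer: 4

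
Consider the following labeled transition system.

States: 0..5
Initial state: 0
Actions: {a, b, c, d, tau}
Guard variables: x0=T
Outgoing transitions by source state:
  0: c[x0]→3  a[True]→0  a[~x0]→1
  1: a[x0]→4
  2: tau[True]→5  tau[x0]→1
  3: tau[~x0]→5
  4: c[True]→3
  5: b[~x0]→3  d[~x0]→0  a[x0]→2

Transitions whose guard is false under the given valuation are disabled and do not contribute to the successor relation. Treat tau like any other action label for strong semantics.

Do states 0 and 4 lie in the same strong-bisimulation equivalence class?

Answer: NOT BISIMILAR

Working:
Compute ~ classes (split until stable):
  P[0] = {{0,1,2,3,4,5}}
  P[1] = {{0},{1,5},{2},{3},{4}}
  P[2] = {{0},{1},{2},{3},{4},{5}}
6 equivalence class(es) (converged in 3)
class of 0: {0}; class of 4: {4}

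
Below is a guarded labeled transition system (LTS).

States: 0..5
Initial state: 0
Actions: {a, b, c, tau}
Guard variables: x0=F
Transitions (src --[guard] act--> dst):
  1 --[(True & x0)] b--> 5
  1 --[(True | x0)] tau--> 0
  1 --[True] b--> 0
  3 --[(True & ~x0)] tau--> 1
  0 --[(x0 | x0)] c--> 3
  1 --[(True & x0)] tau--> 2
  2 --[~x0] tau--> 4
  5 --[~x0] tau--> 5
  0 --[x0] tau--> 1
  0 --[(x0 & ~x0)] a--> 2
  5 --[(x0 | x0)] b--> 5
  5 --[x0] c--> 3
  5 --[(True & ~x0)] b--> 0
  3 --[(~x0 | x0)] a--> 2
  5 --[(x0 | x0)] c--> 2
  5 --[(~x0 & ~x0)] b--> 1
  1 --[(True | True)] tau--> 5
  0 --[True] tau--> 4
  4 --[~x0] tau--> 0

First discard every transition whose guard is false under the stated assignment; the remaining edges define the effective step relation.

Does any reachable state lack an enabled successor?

Answer: DEADLOCK-FREE

Trace:
R = {0,4}
  0: tau→4  [1 exit(s)]
  4: tau→0  [1 exit(s)]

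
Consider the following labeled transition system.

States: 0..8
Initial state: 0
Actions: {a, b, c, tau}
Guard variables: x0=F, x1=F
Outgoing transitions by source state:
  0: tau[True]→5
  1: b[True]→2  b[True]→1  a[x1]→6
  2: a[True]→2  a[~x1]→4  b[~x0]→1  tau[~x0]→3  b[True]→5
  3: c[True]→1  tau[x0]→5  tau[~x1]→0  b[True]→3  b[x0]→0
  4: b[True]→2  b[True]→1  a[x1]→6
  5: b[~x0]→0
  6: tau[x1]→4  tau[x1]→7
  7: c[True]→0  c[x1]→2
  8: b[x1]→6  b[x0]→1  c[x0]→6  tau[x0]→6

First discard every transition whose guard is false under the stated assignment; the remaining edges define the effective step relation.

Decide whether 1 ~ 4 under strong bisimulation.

Answer: BISIMILAR

Working:
Refine partition for ~:
  π0 = {{0,1,2,3,4,5,6,7,8}}
  π1 = {{0},{1,4,5},{2},{3},{6,8},{7}}
  π2 = {{0},{1,4},{2},{3},{5},{6,8},{7}}
stable after 3 split(s): 7 block(s)
class of 1: {1,4}; class of 4: {1,4}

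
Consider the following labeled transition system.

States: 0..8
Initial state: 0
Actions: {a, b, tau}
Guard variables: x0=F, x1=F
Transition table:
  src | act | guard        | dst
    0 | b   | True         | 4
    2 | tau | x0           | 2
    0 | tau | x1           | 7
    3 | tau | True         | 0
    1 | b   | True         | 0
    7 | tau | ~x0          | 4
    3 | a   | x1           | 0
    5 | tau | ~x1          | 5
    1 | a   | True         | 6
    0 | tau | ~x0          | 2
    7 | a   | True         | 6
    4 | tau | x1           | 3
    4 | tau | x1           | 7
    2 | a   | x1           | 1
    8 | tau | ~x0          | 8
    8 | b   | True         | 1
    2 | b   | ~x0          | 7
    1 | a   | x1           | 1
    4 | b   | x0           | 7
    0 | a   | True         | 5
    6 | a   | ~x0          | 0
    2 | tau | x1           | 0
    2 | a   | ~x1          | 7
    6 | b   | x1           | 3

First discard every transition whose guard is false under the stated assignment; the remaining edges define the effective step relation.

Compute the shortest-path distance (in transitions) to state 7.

Layered search for 7:
  L0 = {0}
  L1 = {2,4,5}
  L2 = {7}
7 enters at depth 2; path tau·a

Answer: 2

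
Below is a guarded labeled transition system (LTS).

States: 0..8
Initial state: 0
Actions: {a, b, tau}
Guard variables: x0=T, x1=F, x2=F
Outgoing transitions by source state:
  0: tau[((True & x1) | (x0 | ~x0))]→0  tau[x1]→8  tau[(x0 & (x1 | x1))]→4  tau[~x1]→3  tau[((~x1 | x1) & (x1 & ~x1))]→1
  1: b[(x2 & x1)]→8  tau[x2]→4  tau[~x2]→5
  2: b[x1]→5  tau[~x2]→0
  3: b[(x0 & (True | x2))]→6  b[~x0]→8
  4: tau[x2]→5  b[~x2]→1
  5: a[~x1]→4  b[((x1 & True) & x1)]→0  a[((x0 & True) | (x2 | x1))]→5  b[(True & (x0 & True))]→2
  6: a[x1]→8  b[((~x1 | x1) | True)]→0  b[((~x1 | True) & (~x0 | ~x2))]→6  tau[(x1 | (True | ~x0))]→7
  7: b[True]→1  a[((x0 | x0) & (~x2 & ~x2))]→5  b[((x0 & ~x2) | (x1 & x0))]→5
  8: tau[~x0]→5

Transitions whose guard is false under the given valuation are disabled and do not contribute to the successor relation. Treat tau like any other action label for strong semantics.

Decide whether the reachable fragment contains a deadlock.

Answer: DEADLOCK-FREE

Working:
R = {0,1,2,3,4,5,6,7}
  0: tau→0  tau→3  [deg 2]
  1: tau→5  [deg 1]
  2: tau→0  [deg 1]
  3: b→6  [deg 1]
  4: b→1  [deg 1]
  5: a→4  a→5  b→2  [deg 3]
  6: b→0  b→6  tau→7  [deg 3]
  7: a→5  b→1  b→5  [deg 3]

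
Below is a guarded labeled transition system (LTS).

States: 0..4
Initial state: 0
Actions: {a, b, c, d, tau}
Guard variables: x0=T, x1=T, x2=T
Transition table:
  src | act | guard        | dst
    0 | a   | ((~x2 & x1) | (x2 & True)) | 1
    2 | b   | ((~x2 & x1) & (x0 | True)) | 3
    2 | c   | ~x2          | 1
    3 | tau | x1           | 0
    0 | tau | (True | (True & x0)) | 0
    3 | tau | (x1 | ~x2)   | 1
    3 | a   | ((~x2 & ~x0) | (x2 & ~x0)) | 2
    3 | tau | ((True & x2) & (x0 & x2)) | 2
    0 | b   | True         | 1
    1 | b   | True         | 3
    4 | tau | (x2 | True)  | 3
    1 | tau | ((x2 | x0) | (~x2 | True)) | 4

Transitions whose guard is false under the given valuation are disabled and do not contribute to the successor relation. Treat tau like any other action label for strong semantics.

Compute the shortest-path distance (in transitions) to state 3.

Answer: 2

Analysis:
BFS to 3:
  L0 = {0}
  L1 = {1}
  L2 = {3,4}
depth(3)=2, e.g. a·b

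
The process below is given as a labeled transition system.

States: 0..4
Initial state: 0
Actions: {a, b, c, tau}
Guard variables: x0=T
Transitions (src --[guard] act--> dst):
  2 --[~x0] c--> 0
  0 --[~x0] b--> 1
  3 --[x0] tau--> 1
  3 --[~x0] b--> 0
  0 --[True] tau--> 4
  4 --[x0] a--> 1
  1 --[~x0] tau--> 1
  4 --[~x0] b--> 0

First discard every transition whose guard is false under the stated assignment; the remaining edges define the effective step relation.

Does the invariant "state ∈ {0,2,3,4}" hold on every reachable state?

Allowed set {0,2,3,4}
R = {0,1,4}
  0: safe
  1: ✗ unsafe
  4: safe
counterexample path to 1: tau·a

Answer: INVARIANT VIOLATED at state 1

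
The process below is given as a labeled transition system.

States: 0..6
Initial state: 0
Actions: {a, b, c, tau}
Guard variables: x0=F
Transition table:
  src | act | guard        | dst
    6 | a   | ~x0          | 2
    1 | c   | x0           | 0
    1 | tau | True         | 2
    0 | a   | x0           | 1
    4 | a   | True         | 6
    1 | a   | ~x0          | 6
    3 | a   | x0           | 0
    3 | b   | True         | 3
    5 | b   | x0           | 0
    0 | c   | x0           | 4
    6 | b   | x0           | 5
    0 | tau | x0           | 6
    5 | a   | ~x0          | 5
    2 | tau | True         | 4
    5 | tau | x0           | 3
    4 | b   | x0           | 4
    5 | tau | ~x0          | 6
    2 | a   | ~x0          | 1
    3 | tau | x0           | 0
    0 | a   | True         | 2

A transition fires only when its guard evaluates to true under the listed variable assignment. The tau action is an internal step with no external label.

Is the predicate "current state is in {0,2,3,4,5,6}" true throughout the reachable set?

Answer: INVARIANT VIOLATED at state 1

Analysis:
Inv-set: {0,2,3,4,5,6}
Reach set: {0,1,2,4,6}
  0: ok
  1: ✗ unsafe
  2: ok
  4: ok
  6: ok
witness against invariant: a·a → 1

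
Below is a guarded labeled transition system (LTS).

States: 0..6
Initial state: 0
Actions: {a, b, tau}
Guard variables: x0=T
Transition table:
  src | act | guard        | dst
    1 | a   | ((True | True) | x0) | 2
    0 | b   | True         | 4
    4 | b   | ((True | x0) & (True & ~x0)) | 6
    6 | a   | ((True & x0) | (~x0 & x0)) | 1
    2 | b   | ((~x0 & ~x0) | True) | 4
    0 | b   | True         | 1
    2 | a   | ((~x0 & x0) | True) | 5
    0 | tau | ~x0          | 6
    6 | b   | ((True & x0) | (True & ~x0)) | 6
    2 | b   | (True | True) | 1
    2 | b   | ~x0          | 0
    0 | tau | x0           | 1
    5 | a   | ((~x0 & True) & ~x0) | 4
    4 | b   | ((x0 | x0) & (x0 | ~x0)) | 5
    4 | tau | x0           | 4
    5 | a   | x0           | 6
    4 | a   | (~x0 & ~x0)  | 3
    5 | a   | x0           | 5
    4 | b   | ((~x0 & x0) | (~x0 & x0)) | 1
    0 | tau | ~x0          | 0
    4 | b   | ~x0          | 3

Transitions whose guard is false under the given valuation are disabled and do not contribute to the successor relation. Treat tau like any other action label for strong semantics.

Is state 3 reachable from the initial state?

After dropping false guards: 13 live edges.
L0 = {0}
L1 = {1,4}  total {0,1,4}
L2 = {2,5}  total {0,1,2,4,5}
L3 = {6}  total {0,1,2,4,5,6}
Reach set: {0,1,2,4,5,6}

Answer: UNREACHABLE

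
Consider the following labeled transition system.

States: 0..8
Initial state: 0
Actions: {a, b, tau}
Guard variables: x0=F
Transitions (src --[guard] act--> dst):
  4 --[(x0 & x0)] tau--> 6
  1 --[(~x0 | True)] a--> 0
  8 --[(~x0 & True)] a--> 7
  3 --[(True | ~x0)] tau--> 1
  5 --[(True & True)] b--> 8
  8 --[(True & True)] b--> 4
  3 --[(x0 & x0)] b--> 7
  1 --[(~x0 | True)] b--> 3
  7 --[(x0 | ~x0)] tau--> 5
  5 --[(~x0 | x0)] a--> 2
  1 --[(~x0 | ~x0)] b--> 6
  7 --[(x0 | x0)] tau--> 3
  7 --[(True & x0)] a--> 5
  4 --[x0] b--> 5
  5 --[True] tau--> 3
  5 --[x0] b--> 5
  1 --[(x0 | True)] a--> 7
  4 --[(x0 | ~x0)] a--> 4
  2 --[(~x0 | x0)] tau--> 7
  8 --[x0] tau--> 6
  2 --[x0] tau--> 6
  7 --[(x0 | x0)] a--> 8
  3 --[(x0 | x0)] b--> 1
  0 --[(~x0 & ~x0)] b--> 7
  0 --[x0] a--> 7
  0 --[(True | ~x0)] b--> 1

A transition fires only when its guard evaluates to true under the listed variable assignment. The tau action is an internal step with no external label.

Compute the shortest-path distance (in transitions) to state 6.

BFS to 6:
  L0 = {0}
  L1 = {1,7}
  L2 = {3,5,6}
first hit 6 at d=2 via b·b

Answer: 2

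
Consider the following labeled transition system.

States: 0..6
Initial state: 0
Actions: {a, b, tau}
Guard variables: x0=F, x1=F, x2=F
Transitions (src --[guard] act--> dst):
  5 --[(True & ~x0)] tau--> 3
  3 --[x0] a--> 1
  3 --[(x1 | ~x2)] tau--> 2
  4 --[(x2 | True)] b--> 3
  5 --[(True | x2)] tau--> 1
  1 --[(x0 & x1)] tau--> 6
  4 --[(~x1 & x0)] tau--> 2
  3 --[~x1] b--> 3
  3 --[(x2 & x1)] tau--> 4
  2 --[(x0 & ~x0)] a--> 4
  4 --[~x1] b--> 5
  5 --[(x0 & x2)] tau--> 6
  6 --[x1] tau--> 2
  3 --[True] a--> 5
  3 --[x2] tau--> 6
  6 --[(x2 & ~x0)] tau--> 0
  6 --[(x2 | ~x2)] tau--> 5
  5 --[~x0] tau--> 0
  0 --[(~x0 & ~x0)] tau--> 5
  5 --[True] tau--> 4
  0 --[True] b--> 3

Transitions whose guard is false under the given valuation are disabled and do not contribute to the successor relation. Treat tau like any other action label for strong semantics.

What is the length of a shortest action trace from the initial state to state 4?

Breadth-first toward 4:
  Layer 0: {0}
  Layer 1: {3,5}
  Layer 2: {1,2,4}
first hit 4 at d=2 via tau·tau

Answer: 2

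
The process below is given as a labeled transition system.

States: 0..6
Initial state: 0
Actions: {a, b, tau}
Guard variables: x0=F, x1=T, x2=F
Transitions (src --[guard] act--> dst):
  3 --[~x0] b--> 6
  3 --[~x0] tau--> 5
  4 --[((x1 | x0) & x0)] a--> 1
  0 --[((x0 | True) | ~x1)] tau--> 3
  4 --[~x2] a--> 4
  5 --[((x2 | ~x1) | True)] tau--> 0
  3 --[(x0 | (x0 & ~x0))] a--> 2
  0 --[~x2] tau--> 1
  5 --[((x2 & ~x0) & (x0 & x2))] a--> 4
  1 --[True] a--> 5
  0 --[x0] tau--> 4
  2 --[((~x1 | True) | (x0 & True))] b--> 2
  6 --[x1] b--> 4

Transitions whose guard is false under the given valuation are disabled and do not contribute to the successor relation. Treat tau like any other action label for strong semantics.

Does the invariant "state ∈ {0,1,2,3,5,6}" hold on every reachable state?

Answer: INVARIANT VIOLATED at state 4

Analysis:
Safe = {0,1,2,3,5,6}
Reach set: {0,1,3,4,5,6}
  0: ✓
  1: ✓
  3: ✓
  4: ✗ unsafe
  5: ✓
  6: ✓
counterexample path to 4: tau·b·b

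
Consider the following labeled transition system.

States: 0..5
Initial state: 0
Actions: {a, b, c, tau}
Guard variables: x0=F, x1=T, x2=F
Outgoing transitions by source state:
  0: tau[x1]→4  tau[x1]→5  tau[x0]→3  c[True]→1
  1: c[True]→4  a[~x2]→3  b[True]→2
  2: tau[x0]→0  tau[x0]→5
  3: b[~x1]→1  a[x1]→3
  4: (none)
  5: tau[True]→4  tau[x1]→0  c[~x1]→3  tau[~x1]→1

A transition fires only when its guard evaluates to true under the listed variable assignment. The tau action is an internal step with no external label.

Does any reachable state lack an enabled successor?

Reach set: {0,1,2,3,4,5}
  0: c→1  tau→4  tau→5  [3 out]
  1: a→3  b→2  c→4  [3 out]
  2: ∅  [no exit]
  3: a→3  [1 out]
  4: ∅  [no exit]
  5: tau→0  tau→4  [2 out]
trace reaching 2: c·b

Answer: DEADLOCK at state 2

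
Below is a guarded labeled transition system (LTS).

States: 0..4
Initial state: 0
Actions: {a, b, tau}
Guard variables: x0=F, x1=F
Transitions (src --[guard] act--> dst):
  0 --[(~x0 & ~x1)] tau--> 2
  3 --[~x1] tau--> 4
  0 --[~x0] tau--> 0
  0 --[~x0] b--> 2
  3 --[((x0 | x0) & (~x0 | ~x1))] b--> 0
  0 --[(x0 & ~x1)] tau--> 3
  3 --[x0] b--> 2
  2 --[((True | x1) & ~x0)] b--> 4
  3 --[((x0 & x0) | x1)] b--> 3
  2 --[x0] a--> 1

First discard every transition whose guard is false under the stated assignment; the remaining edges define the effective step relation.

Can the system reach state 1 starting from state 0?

Guard filter leaves 5 enabled edge(s).
depth 0: {0}
depth 1: {2}  cumulative {0,2}
depth 2: {4}  cumulative {0,2,4}
Reach set: {0,2,4}

Answer: UNREACHABLE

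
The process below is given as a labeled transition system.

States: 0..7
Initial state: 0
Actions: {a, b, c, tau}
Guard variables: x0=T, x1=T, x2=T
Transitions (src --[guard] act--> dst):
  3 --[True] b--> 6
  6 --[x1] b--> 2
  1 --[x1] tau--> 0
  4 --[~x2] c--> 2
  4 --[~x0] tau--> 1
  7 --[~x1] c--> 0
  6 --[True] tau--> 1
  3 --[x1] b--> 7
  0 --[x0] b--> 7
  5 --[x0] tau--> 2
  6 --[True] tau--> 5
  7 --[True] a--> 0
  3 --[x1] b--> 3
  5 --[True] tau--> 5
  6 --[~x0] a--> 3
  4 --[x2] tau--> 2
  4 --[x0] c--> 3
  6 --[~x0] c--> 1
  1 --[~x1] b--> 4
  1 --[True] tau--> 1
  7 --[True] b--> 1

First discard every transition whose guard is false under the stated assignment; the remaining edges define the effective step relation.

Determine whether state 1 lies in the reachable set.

15 transition(s) survive guard evaluation.
depth 0: {0}
depth 1: {7}  total {0,7}
depth 2: {1}  total {0,1,7}
Reachable = {0,1,7}
trace reaching 1: b·b

Answer: REACHABLE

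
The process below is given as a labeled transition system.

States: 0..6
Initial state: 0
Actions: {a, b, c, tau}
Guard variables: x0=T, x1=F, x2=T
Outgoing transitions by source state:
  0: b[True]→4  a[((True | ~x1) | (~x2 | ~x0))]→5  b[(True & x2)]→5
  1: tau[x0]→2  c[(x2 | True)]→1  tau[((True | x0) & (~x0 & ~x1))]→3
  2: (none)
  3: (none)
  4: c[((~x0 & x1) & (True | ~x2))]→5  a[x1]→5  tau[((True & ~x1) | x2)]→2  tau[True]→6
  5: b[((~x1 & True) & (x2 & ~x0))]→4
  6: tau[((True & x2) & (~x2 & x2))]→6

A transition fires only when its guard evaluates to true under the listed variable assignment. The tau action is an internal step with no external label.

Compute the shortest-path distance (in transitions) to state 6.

Answer: 2

Working:
Breadth-first toward 6:
  Layer 0: {0}
  Layer 1: {4,5}
  Layer 2: {2,6}
6 enters at depth 2; path b·tau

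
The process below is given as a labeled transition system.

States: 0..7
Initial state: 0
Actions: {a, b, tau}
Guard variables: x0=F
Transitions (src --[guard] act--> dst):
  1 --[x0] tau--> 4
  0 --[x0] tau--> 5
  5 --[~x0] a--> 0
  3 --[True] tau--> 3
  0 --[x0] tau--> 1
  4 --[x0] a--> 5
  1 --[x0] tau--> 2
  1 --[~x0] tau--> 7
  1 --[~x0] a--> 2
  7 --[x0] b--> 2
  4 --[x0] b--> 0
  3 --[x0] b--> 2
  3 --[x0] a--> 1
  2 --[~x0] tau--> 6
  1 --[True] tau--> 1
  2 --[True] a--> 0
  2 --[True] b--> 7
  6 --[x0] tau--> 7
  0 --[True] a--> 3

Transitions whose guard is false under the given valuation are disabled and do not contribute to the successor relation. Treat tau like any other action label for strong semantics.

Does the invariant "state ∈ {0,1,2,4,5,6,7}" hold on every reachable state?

Allowed set {0,1,2,4,5,6,7}
R = {0,3}
  0: ✓
  3: outside
reach 3 via a — violates

Answer: INVARIANT VIOLATED at state 3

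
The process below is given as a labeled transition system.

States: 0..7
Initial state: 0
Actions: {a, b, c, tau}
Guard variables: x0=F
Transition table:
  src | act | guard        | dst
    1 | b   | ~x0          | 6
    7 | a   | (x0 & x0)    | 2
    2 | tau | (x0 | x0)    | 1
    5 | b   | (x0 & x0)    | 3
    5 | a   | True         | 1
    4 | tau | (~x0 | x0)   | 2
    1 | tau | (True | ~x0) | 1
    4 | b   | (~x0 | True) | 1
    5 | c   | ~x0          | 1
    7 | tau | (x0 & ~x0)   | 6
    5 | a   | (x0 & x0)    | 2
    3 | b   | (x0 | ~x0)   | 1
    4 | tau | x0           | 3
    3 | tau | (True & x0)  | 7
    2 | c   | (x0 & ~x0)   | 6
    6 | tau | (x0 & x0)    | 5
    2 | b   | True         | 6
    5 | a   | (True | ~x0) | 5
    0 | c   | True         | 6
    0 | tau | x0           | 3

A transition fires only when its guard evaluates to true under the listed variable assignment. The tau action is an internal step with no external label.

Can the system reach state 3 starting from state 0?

Answer: UNREACHABLE

Analysis:
10 transition(s) survive guard evaluation.
L0 = {0}
L1 = {6}  total {0,6}
Reach set: {0,6}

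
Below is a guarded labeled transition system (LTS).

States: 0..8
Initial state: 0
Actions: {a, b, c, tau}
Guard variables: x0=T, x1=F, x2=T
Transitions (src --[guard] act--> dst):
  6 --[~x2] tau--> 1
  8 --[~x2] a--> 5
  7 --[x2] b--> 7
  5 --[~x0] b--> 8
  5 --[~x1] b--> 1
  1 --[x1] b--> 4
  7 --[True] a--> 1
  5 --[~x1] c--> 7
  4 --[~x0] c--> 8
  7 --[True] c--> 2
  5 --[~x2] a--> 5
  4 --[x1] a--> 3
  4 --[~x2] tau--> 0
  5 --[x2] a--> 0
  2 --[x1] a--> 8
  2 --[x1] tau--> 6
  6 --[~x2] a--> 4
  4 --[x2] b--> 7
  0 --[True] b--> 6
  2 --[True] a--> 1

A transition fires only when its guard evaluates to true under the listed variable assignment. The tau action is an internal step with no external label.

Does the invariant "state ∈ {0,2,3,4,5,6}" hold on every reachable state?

Inv-set: {0,2,3,4,5,6}
Reach set: {0,6}
  0: ok
  6: ok

Answer: INVARIANT HOLDS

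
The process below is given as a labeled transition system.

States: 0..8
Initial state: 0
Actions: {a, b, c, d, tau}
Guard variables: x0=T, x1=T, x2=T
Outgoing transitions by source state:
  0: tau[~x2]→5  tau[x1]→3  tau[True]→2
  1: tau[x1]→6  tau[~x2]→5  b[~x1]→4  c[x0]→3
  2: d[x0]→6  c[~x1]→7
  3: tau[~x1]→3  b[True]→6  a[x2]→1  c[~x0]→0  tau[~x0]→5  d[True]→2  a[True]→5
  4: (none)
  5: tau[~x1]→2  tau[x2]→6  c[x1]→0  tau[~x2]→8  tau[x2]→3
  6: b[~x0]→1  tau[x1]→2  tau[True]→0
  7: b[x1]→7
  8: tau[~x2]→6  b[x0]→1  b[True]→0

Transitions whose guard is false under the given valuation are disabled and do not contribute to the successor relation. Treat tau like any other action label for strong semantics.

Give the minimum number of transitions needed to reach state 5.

Layered search for 5:
  L0 = {0}
  L1 = {2,3}
  L2 = {1,5,6}
first hit 5 at d=2 via tau·a

Answer: 2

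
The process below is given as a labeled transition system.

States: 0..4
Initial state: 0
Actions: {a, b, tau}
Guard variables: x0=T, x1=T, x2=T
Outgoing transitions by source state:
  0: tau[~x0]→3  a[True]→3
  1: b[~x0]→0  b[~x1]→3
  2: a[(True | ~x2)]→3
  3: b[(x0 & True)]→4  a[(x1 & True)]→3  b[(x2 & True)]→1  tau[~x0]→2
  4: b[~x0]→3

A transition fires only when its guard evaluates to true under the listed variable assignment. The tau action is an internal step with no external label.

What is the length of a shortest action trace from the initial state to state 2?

Answer: UNREACHABLE

Trace:
Layered search for 2:
  depth 0: {0}
  depth 1: {3}
  depth 2: {1,4}
2 never appears.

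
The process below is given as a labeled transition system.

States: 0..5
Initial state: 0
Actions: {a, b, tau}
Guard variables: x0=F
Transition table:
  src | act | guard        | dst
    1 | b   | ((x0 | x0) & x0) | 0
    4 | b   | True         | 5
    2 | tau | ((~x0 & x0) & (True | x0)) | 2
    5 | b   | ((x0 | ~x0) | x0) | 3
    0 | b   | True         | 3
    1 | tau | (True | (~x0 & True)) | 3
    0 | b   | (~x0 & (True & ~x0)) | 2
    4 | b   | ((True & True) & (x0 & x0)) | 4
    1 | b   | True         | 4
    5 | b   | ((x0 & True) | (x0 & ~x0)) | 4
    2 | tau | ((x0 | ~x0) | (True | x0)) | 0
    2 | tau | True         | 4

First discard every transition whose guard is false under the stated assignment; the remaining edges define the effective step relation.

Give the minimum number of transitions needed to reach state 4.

Answer: 2

Analysis:
Layered search for 4:
  L0 = {0}
  L1 = {2,3}
  L2 = {4}
4 enters at depth 2; path b·tau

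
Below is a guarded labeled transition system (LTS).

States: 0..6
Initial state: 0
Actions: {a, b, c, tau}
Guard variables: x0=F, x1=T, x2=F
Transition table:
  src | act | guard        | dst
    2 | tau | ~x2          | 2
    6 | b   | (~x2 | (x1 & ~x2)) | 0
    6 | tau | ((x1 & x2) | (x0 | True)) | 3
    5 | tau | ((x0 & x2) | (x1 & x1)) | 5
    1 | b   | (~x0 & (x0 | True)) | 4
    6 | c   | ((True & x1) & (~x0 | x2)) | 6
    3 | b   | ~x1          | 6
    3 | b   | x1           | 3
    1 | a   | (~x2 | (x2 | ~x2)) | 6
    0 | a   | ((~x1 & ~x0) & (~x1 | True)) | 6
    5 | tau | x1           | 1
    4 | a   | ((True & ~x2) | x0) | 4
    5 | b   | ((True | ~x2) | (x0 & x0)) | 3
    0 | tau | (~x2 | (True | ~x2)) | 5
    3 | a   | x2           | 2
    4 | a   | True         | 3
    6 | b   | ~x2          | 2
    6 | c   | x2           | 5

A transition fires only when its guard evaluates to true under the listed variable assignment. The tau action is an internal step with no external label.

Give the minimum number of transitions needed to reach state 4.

BFS to 4:
  L0 = {0}
  L1 = {5}
  L2 = {1,3}
  L3 = {4,6}
depth(4)=3, e.g. tau·tau·b

Answer: 3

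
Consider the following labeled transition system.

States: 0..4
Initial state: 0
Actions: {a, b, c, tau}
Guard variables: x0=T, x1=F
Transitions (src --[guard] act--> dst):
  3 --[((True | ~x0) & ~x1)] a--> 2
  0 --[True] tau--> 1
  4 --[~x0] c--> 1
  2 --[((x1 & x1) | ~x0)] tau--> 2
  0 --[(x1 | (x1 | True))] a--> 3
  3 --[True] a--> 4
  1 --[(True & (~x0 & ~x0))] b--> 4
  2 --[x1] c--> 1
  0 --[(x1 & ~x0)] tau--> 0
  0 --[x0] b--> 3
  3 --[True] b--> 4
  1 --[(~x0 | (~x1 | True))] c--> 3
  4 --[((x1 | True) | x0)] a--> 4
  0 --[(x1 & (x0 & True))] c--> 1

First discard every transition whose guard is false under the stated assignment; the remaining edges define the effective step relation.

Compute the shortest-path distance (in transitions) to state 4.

BFS to 4:
  Layer 0: {0}
  Layer 1: {1,3}
  Layer 2: {2,4}
4 enters at depth 2; path a·a

Answer: 2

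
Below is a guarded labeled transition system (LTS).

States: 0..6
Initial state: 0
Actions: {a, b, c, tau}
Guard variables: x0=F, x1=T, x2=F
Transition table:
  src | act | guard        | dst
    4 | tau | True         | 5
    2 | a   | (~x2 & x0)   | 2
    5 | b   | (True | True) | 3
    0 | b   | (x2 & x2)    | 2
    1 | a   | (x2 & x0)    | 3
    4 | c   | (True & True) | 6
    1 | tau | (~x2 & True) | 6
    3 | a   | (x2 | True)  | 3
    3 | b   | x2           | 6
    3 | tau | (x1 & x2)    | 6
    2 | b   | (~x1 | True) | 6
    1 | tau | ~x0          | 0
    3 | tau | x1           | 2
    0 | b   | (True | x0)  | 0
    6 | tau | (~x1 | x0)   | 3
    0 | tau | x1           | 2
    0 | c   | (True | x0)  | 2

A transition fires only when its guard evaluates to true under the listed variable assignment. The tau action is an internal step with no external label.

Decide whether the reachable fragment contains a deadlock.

Answer: DEADLOCK at state 6

Working:
R = {0,2,6}
  0: b→0  c→2  tau→2  [3 exit(s)]
  2: b→6  [1 exit(s)]
  6: ∅  [STUCK]
Path to 6: tau·b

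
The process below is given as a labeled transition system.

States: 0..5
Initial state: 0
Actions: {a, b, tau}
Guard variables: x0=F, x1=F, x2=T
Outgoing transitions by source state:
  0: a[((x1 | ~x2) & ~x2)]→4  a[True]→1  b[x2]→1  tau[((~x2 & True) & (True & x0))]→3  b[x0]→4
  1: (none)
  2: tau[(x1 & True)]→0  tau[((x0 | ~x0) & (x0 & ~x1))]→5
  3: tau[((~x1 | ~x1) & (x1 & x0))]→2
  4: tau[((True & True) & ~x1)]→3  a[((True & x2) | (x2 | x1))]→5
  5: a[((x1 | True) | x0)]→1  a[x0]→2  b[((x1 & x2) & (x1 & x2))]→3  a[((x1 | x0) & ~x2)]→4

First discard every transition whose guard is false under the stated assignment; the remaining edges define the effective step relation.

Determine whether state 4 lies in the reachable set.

Answer: UNREACHABLE

Trace:
Guard filter leaves 5 enabled edge(s).
depth 0: {0}
depth 1: {1}  now seen {0,1}
Reach set: {0,1}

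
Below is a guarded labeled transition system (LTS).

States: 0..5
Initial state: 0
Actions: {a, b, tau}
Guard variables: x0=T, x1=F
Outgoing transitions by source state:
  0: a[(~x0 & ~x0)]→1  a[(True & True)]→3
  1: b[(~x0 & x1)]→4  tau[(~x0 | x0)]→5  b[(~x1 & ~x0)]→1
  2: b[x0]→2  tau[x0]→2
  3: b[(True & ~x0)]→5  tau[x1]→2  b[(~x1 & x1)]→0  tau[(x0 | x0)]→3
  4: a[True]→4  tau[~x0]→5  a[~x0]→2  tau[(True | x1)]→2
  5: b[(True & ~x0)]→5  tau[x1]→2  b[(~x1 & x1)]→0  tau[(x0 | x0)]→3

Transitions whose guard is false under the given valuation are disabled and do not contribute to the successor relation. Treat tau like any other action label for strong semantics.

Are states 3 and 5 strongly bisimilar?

Answer: BISIMILAR

Trace:
Refine partition for ~:
  P[0] = {{0,1,2,3,4,5}}
  P[1] = {{0},{1,3,5},{2},{4}}
Fixed point at round 2; 4 class(es).
class of 3: {1,3,5}; class of 5: {1,3,5}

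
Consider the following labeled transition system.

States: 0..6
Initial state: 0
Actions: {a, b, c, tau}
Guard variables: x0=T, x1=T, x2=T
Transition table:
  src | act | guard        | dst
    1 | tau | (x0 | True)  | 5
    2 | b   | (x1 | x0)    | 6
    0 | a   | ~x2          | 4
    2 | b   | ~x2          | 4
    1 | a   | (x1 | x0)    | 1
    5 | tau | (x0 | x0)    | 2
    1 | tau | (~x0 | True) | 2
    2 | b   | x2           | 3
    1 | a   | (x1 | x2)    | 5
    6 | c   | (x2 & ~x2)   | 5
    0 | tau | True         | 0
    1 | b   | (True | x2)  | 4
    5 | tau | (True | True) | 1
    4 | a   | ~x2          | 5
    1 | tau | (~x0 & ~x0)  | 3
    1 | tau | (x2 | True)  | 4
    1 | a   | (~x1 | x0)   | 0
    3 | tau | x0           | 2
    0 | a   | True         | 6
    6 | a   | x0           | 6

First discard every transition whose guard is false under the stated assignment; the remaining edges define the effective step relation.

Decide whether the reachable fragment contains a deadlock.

Reach set: {0,6}
  0: a→6  tau→0  [deg 2]
  6: a→6  [deg 1]

Answer: DEADLOCK-FREE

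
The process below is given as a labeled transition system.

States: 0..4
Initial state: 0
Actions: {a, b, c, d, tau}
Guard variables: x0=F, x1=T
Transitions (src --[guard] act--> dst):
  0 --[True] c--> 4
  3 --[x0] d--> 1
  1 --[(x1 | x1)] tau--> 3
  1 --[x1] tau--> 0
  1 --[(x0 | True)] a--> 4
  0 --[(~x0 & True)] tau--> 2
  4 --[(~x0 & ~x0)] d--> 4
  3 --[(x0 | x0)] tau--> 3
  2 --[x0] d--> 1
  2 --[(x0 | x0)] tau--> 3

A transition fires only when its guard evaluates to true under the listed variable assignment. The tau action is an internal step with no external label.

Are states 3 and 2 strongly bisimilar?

Answer: BISIMILAR

Analysis:
Refine partition for ~:
  round 0: {{0,1,2,3,4}}
  round 1: {{0},{1},{2,3},{4}}
Fixed point at round 2; 4 class(es).
[3]={2,3}  [2]={2,3}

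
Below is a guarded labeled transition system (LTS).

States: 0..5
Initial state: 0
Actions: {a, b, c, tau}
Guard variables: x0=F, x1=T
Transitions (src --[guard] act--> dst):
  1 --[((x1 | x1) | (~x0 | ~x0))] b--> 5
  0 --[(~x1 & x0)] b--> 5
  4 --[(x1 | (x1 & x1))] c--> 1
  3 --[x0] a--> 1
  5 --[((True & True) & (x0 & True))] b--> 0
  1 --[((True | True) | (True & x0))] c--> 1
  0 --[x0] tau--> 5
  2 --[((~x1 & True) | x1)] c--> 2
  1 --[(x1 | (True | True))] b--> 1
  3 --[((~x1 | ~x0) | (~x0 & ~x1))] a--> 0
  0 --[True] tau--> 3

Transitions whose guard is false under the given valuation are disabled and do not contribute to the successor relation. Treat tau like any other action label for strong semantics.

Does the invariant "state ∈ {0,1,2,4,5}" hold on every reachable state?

Answer: INVARIANT VIOLATED at state 3

Analysis:
Inv-set: {0,1,2,4,5}
R = {0,3}
  0: ✓
  3: VIOLATES
reach 3 via tau — violates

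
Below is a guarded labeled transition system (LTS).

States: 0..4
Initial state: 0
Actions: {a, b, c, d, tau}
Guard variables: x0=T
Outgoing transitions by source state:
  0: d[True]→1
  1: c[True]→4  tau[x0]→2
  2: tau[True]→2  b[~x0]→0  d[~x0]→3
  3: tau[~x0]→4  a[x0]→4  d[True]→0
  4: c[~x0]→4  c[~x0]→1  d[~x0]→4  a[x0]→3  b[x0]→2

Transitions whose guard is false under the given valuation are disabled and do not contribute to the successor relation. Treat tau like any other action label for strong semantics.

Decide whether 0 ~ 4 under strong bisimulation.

Compute ~ classes (split until stable):
  π0 = {{0,1,2,3,4}}
  π1 = {{0},{1},{2},{3},{4}}
stable after 2 split(s): 5 block(s)
class of 0: {0}; class of 4: {4}

Answer: NOT BISIMILAR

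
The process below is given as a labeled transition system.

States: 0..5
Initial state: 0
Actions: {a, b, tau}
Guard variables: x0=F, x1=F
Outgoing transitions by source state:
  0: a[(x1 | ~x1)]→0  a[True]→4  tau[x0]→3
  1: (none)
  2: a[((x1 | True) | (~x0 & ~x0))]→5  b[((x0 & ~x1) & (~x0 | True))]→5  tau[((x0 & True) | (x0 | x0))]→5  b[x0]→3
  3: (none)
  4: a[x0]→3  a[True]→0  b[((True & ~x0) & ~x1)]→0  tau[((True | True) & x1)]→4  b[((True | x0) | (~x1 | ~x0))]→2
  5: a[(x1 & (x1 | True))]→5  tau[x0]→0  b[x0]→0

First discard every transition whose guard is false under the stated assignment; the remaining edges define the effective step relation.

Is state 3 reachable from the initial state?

Answer: UNREACHABLE

Analysis:
Guard filter leaves 6 enabled edge(s).
Layer 0: {0}
Layer 1: {4}  total {0,4}
Layer 2: {2}  total {0,2,4}
Layer 3: {5}  total {0,2,4,5}
Reachable = {0,2,4,5}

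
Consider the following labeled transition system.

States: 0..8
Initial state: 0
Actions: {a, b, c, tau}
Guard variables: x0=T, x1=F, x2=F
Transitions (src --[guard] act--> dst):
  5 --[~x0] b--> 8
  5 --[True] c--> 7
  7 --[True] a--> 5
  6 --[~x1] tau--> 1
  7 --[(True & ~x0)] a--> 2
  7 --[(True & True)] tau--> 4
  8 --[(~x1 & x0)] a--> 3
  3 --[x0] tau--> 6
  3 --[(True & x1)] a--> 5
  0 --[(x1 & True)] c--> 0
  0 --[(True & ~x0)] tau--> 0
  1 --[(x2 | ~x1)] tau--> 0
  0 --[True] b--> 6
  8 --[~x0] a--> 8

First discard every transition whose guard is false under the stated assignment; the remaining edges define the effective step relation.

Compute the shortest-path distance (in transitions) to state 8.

BFS to 8:
  L0 = {0}
  L1 = {6}
  L2 = {1}
8 never appears.

Answer: UNREACHABLE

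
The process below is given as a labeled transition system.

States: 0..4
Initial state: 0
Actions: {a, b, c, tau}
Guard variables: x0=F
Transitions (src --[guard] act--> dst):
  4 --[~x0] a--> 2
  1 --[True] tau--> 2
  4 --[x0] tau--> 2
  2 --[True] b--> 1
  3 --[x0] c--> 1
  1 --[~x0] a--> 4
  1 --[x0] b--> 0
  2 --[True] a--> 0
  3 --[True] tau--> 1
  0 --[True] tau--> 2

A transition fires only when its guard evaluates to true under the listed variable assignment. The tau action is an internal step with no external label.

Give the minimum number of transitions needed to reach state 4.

Breadth-first toward 4:
  Layer 0: {0}
  Layer 1: {2}
  Layer 2: {1}
  Layer 3: {4}
first hit 4 at d=3 via tau·b·a

Answer: 3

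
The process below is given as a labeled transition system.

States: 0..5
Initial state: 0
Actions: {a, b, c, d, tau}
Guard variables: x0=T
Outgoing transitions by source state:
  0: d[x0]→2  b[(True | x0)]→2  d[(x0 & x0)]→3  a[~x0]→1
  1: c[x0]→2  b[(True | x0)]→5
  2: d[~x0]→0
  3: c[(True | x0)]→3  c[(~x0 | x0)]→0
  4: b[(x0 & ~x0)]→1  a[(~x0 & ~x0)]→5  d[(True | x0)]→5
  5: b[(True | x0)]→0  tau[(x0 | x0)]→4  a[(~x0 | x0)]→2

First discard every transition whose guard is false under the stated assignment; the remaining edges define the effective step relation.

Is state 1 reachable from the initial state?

Guard filter leaves 11 enabled edge(s).
Layer 0: {0}
Layer 1: {2,3}  now seen {0,2,3}
Reach set: {0,2,3}

Answer: UNREACHABLE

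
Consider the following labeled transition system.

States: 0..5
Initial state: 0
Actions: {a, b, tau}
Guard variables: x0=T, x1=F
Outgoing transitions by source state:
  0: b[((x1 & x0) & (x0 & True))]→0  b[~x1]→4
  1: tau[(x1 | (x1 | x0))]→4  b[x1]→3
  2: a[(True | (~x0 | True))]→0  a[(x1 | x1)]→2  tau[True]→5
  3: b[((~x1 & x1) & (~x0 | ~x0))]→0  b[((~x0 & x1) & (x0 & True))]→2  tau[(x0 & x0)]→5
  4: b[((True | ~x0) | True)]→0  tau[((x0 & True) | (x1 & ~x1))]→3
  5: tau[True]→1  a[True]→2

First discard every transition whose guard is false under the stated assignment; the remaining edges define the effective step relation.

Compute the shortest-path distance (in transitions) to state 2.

BFS to 2:
  L0 = {0}
  L1 = {4}
  L2 = {3}
  L3 = {5}
  L4 = {1,2}
2 enters at depth 4; path b·tau·tau·a

Answer: 4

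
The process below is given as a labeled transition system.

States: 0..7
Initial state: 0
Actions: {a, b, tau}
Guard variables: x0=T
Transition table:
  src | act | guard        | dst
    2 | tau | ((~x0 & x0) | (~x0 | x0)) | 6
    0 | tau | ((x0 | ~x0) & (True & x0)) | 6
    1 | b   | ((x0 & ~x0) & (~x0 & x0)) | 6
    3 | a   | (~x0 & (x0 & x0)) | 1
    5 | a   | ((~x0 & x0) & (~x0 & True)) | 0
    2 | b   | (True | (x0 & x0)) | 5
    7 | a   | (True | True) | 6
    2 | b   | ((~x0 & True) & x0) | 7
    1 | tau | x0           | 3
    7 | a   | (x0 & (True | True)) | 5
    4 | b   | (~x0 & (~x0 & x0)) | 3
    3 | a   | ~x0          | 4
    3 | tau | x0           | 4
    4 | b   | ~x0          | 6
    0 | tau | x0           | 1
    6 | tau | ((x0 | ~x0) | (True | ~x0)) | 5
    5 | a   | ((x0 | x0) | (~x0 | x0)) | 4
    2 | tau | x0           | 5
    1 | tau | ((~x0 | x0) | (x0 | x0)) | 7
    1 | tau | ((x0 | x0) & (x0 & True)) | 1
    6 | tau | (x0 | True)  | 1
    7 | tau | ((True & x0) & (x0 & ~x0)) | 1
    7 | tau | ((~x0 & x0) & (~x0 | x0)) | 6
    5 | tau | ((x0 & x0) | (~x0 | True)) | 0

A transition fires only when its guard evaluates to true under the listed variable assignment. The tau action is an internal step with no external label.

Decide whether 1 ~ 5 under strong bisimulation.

Compute ~ classes (split until stable):
  P[0] = {{0,1,2,3,4,5,6,7}}
  P[1] = {{0,1,3,6},{2},{4},{5},{7}}
  P[2] = {{0},{1},{2},{3},{4},{5},{6},{7}}
stable after 3 split(s): 8 block(s)
1∈{1}, 5∈{5}

Answer: NOT BISIMILAR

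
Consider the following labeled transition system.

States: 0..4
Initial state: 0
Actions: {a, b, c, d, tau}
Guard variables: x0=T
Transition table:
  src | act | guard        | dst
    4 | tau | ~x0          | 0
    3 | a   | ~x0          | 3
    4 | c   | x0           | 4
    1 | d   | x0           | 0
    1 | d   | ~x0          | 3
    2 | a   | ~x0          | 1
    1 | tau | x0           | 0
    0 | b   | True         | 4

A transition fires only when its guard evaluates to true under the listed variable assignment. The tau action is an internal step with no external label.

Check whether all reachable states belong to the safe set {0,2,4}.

Answer: INVARIANT HOLDS

Working:
Inv-set: {0,2,4}
R = {0,4}
  0: safe
  4: safe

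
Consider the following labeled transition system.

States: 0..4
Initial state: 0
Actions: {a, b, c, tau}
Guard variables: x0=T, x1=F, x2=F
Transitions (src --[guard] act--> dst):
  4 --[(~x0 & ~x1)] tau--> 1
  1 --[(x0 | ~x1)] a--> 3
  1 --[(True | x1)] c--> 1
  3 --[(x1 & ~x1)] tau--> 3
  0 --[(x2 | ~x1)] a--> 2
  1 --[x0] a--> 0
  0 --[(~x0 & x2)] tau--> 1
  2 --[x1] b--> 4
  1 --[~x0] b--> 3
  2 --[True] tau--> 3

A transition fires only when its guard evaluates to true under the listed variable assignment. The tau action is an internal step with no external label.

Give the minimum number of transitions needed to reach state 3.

Answer: 2

Analysis:
Layered search for 3:
  Layer 0: {0}
  Layer 1: {2}
  Layer 2: {3}
3 enters at depth 2; path a·tau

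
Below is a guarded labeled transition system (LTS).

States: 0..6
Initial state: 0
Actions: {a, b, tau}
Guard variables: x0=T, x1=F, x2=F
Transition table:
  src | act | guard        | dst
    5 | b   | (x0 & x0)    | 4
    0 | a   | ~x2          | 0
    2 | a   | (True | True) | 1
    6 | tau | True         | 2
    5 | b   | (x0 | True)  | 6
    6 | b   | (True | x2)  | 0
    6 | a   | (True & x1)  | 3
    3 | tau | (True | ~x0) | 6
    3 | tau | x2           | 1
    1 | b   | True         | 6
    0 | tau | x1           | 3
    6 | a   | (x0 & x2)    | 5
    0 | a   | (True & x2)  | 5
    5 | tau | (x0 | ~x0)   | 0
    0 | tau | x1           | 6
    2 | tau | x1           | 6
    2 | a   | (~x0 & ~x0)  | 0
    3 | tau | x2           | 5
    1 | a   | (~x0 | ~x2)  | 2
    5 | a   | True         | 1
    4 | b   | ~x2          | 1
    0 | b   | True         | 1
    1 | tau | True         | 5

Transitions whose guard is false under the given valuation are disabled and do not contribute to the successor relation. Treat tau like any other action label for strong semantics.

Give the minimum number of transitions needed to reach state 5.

Breadth-first toward 5:
  L0 = {0}
  L1 = {1}
  L2 = {2,5,6}
depth(5)=2, e.g. b·tau

Answer: 2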